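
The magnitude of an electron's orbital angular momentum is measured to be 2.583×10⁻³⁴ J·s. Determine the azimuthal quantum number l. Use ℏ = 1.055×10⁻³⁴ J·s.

l = 2

In units of ℏ, |L| ≈ 2.448.
(|L|/ℏ)² = l(l+1) ≈ 5.99 ⇒ l = 2.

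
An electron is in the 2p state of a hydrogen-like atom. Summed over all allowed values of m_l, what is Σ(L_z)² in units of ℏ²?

Σ(L_z)² = 2 ℏ²

2p means n = 2, l = 1.
m_l ∈ {-1, 0, 1}.
Σ m_l² = l(l+1)(2l+1)/3 = 1·2·3/3 = 2.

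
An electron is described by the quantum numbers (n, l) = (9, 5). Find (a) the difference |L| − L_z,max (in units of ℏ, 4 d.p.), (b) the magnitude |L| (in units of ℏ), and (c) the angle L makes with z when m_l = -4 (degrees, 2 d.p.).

|L| − L_z,max = (√30 − 5)ℏ ≈ 0.4772ℏ.
|L| = ℏ√(5·6) = √30 ℏ ≈ 5.477ℏ.
For m_l = -4: cos θ = -4/√30, θ ≈ 136.91°.

|L|−L_z,max ≈ 0.4772ℏ; |L| = √30 ℏ ≈ 5.477ℏ; θ(m_l=-4) ≈ 136.91°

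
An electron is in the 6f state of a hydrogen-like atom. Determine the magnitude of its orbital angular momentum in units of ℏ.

For 6f, l = 3.
|L| = ℏ√(l(l+1)) = ℏ√(3·4) = 2√3 ℏ

|L| = 2√3 ℏ ≈ 3.464ℏ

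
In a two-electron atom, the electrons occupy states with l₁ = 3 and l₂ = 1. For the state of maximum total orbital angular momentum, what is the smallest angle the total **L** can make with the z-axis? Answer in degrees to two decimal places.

θ_min ≈ 26.57°

L runs from |3 − 1| = 2 to 3 + 1 = 4.
Allowed values: L = 2, 3, 4.
The maximum is L = 4, with |L_tot| = ℏ√(4·5) = 2√5 ℏ.
The minimum angle with z is arccos(4/√20) ≈ 26.57°.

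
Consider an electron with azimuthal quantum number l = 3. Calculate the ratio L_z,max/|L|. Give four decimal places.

|L| = 2√3 ℏ ≈ 3.4641ℏ, while L_z,max = lℏ = 3ℏ.
L_z,max/|L| = 3/√12 = 0.8660.

L_z,max/|L| = 0.8660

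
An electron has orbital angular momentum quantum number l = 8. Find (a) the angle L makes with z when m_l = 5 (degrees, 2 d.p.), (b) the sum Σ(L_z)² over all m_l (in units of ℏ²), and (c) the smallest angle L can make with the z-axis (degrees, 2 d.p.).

θ(m_l=5) ≈ 53.90°; Σ(L_z)² = 408 ℏ²; θ_min ≈ 19.47°

For m_l = 5: cos θ = 5/√72, θ ≈ 53.90°.
Σ m_l² = 408, so Σ(L_z)² = 408 ℏ².
cos θ_min = 8/√72, so θ_min ≈ 19.47°.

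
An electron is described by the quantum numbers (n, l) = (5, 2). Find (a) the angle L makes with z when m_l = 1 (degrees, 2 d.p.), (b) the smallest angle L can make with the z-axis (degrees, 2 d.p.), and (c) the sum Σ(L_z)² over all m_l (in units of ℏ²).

θ(m_l=1) ≈ 65.91°; θ_min ≈ 35.26°; Σ(L_z)² = 10 ℏ²

For m_l = 1: cos θ = 1/√6, θ ≈ 65.91°.
cos θ_min = 2/√6, so θ_min ≈ 35.26°.
Σ m_l² = 10, so Σ(L_z)² = 10 ℏ².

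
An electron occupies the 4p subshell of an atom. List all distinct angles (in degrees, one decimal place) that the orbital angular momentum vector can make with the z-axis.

4p means n = 4, l = 1.
|L| = ℏ√(l(l+1)) = √2 ℏ.
cos θ = m_l/√2 for each m_l ∈ {-1, 0, 1}.

θ ∈ {45.0°, 90.0°, 135.0°}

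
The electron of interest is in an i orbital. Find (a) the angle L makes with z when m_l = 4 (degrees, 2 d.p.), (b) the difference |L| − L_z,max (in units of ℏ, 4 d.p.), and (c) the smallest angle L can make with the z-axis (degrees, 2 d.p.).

θ(m_l=4) ≈ 51.89°; |L|−L_z,max ≈ 0.4807ℏ; θ_min ≈ 22.21°

An i state has l = 6.
For m_l = 4: cos θ = 4/√42, θ ≈ 51.89°.
|L| − L_z,max = (√42 − 6)ℏ ≈ 0.4807ℏ.
cos θ_min = 6/√42, so θ_min ≈ 22.21°.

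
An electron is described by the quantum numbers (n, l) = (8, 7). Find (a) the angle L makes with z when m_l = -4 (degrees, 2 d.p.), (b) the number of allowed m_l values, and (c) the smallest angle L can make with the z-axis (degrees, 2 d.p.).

θ(m_l=-4) ≈ 122.31°; 15 values; θ_min ≈ 20.70°

For m_l = -4: cos θ = -4/√56, θ ≈ 122.31°.
There are 2l+1 = 15 values of m_l.
cos θ_min = 7/√56, so θ_min ≈ 20.70°.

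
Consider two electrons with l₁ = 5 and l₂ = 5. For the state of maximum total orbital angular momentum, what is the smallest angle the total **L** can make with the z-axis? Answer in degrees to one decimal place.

The total orbital quantum number L ranges from |l₁ − l₂| to l₁ + l₂ in integer steps.
Allowed values: L = 0, 1, 2, 3, 4, 5, 6, 7, 8, 9, 10.
The maximum is L = 10, with |L_tot| = ℏ√(10·11) = √110 ℏ.
The minimum angle with z is arccos(10/√110) ≈ 17.5°.

θ_min ≈ 17.5°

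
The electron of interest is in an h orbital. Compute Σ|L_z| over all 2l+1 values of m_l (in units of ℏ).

Σ|L_z| = 30 ℏ

For an h orbital, l = 5.
m_l ∈ {-5, -4, -3, -2, -1, 0, 1, 2, 3, 4, 5}.
Σ|m_l| = l(l+1) = 30.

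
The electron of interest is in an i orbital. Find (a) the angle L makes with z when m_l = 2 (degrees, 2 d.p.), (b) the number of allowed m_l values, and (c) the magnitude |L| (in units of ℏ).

For an i orbital, l = 6.
For m_l = 2: cos θ = 2/√42, θ ≈ 72.02°.
There are 2l+1 = 13 values of m_l.
|L| = ℏ√(6·7) = √42 ℏ ≈ 6.481ℏ.

θ(m_l=2) ≈ 72.02°; 13 values; |L| = √42 ℏ ≈ 6.481ℏ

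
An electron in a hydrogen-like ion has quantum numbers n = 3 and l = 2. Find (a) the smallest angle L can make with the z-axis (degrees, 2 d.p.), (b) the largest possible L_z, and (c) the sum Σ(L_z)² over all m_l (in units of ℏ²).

cos θ_min = 2/√6, so θ_min ≈ 35.26°.
L_z,max = lℏ = 2ℏ.
Σ m_l² = 10, so Σ(L_z)² = 10 ℏ².

θ_min ≈ 35.26°; L_z,max = 2ℏ; Σ(L_z)² = 10 ℏ²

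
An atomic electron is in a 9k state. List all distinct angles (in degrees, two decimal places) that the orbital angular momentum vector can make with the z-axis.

The 9k subshell has l = 7.
|L| = √(l(l+1)) ℏ = 2√14 ℏ.
cos θ = m_l/√56 for each m_l ∈ {-7, -6, -5, -4, -3, -2, -1, 0, 1, 2, 3, 4, 5, 6, 7}.

θ ∈ {20.70°, 36.70°, 48.08°, 57.69°, 66.37°, 74.50°, 82.32°, 90.00°, 97.68°, 105.50°, 113.63°, 122.31°, 131.92°, 143.30°, 159.30°}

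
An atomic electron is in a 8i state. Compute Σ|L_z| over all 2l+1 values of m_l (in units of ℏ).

Σ|L_z| = 42 ℏ

For 8i, l = 6.
m_l runs from −6 to 6, i.e. {-6, -5, -4, -3, -2, -1, 0, 1, 2, 3, 4, 5, 6}.
Σ|m_l| = l(l+1) = 42.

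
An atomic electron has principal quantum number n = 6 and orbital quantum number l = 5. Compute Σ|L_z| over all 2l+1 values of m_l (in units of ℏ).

Σ|L_z| = 30 ℏ

The allowed m_l values are -5, -4, -3, -2, -1, 0, 1, 2, 3, 4, 5.
Σ|m_l| = l(l+1) = 30.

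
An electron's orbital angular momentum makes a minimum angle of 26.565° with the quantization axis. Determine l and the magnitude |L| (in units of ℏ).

l = 4, |L| = 2√5 ℏ ≈ 4.472ℏ

cos²θ_min = l/(l+1) = 0.8000.
Solving: l = 4.
Then |L| = ℏ√(4·5) = 2√5 ℏ.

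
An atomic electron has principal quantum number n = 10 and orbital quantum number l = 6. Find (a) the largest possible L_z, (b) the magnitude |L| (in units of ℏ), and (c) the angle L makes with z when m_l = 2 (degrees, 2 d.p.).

L_z,max = 6ℏ; |L| = √42 ℏ ≈ 6.481ℏ; θ(m_l=2) ≈ 72.02°

L_z,max = lℏ = 6ℏ.
|L| = ℏ√(6·7) = √42 ℏ ≈ 6.481ℏ.
For m_l = 2: cos θ = 2/√42, θ ≈ 72.02°.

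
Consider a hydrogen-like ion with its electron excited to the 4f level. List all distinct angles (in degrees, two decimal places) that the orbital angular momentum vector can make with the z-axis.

θ ∈ {30.00°, 54.74°, 73.22°, 90.00°, 106.78°, 125.26°, 150.00°}

The 4f level has l = 3.
|L|² = l(l+1)ℏ² = 12ℏ², so |L| = 2√3 ℏ.
cos θ = m_l/√12 for each m_l ∈ {-3, -2, -1, 0, 1, 2, 3}.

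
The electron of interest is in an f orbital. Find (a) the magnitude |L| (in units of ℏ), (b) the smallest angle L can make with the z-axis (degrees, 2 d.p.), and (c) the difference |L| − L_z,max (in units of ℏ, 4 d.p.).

An f state has l = 3.
|L| = ℏ√(3·4) = 2√3 ℏ ≈ 3.464ℏ.
cos θ_min = 3/√12, so θ_min ≈ 30.00°.
|L| − L_z,max = (2√3 − 3)ℏ ≈ 0.4641ℏ.

|L| = 2√3 ℏ ≈ 3.464ℏ; θ_min ≈ 30.00°; |L|−L_z,max ≈ 0.4641ℏ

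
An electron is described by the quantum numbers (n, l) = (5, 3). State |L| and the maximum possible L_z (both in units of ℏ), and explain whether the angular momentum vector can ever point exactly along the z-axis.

No: L_z,max = 3ℏ < |L| = 2√3 ℏ ≈ 3.464ℏ

|L| = 2√3 ℏ ≈ 3.4641ℏ, while L_z,max = lℏ = 3ℏ.
Since |L| > L_z,max, the vector can never point exactly along z; the closest it comes is θ_min = arccos(3/√12) ≈ 30.0°.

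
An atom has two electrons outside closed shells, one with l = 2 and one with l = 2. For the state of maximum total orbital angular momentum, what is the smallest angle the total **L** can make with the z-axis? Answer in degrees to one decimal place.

θ_min ≈ 26.6°

Angular momentum addition gives L = |l₁ − l₂|, …, l₁ + l₂.
L ∈ {0, 1, 2, 3, 4}.
The maximum is L = 4, with |L_tot| = ℏ√(4·5) = 2√5 ℏ.
The minimum angle with z is arccos(4/√20) ≈ 26.6°.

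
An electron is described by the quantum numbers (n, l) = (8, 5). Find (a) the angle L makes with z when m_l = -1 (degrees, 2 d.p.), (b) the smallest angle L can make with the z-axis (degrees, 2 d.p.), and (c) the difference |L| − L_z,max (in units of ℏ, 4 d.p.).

θ(m_l=-1) ≈ 100.52°; θ_min ≈ 24.09°; |L|−L_z,max ≈ 0.4772ℏ

For m_l = -1: cos θ = -1/√30, θ ≈ 100.52°.
cos θ_min = 5/√30, so θ_min ≈ 24.09°.
|L| − L_z,max = (√30 − 5)ℏ ≈ 0.4772ℏ.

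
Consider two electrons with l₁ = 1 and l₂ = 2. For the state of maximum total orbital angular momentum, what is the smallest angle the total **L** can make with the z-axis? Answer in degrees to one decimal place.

The total orbital quantum number L ranges from |l₁ − l₂| to l₁ + l₂ in integer steps.
Allowed values: L = 1, 2, 3.
The maximum is L = 3, with |L_tot| = ℏ√(3·4) = 2√3 ℏ.
The minimum angle with z is arccos(3/√12) ≈ 30.0°.

θ_min ≈ 30.0°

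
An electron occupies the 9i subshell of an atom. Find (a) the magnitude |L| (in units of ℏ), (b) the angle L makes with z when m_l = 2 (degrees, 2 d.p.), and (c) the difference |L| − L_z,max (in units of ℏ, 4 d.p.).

|L| = √42 ℏ ≈ 6.481ℏ; θ(m_l=2) ≈ 72.02°; |L|−L_z,max ≈ 0.4807ℏ

For 9i, l = 6.
|L| = ℏ√(6·7) = √42 ℏ ≈ 6.481ℏ.
For m_l = 2: cos θ = 2/√42, θ ≈ 72.02°.
|L| − L_z,max = (√42 − 6)ℏ ≈ 0.4807ℏ.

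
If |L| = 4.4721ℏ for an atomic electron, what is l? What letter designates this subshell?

(|L|/ℏ)² = l(l+1) = 20.
Solving: l = 4.

l = 4 (g orbital)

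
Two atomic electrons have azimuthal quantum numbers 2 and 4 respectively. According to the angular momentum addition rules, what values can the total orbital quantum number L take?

L = 2, 3, 4, 5, 6

The total orbital quantum number L ranges from |l₁ − l₂| to l₁ + l₂ in integer steps.
L ∈ {2, 3, 4, 5, 6}.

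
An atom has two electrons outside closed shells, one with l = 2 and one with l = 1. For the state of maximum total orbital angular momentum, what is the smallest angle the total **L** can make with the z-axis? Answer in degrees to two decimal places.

θ_min ≈ 30.00°

The total orbital quantum number L ranges from |l₁ − l₂| to l₁ + l₂ in integer steps.
L ∈ {1, 2, 3}.
The maximum is L = 3, with |L_tot| = ℏ√(3·4) = 2√3 ℏ.
The minimum angle with z is arccos(3/√12) ≈ 30.00°.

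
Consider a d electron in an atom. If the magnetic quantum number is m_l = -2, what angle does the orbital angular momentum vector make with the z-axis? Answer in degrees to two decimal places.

For a d orbital, l = 2.
|L| = ℏ√(l(l+1)) = √6 ℏ.
L_z = m_l ℏ = −2ℏ.
cos θ = L_z/|L| = -2/√6, so θ ≈ 144.74°.

θ ≈ 144.74°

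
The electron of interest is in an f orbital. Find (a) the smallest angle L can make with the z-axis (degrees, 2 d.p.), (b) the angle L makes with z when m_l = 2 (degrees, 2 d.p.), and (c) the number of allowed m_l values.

For an f orbital, l = 3.
cos θ_min = 3/√12, so θ_min ≈ 30.00°.
For m_l = 2: cos θ = 2/√12, θ ≈ 54.74°.
There are 2l+1 = 7 values of m_l.

θ_min ≈ 30.00°; θ(m_l=2) ≈ 54.74°; 7 values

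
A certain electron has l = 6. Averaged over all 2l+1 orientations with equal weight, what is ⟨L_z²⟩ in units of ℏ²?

⟨L_z²⟩ = 14 ℏ²

m_l runs from −6 to 6, i.e. {-6, -5, -4, -3, -2, -1, 0, 1, 2, 3, 4, 5, 6}.
Average of L_z² over 13 states: 182/13 ℏ² = 14 ℏ².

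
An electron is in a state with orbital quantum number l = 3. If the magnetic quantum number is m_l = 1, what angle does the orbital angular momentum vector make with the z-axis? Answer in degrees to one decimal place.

|L| = ℏ√(l(l+1)) = 2√3 ℏ.
L_z = m_l ℏ = 1ℏ.
cos θ = L_z/|L| = 1/√12, so θ ≈ 73.2°.

θ ≈ 73.2°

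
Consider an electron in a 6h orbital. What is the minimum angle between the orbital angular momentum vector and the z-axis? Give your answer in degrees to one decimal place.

The 6h subshell has l = 5.
|L| = √(l(l+1)) ℏ = √30 ℏ.
The smallest angle corresponds to the largest L_z, i.e. m_l = l = 5, giving L_z = 5ℏ.
cos θ_min = 5/√30, so θ_min ≈ 24.1°.

θ_min ≈ 24.1°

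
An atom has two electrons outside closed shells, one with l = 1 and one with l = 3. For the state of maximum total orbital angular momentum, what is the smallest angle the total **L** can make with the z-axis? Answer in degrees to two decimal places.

Angular momentum addition gives L = |l₁ − l₂|, …, l₁ + l₂.
So L can be 2, 3, 4.
The maximum is L = 4, with |L_tot| = ℏ√(4·5) = 2√5 ℏ.
The minimum angle with z is arccos(4/√20) ≈ 26.57°.

θ_min ≈ 26.57°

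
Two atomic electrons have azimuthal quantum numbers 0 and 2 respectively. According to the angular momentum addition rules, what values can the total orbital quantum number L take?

L = 2

Angular momentum addition gives L = |l₁ − l₂|, …, l₁ + l₂.
L ∈ {2}.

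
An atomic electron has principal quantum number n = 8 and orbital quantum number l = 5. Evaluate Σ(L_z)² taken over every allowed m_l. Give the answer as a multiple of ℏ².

The allowed m_l values are -5, -4, -3, -2, -1, 0, 1, 2, 3, 4, 5.
Σ m_l² = l(l+1)(2l+1)/3 = 5·6·11/3 = 110.

Σ(L_z)² = 110 ℏ²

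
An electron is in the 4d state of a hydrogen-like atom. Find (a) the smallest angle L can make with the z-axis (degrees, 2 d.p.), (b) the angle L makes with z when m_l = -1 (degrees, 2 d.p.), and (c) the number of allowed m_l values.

The 4d subshell has l = 2.
cos θ_min = 2/√6, so θ_min ≈ 35.26°.
For m_l = -1: cos θ = -1/√6, θ ≈ 114.09°.
There are 2l+1 = 5 values of m_l.

θ_min ≈ 35.26°; θ(m_l=-1) ≈ 114.09°; 5 values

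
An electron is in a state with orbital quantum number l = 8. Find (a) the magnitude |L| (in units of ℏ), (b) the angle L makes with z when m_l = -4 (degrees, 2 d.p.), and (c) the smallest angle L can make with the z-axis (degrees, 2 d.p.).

|L| = ℏ√(8·9) = 6√2 ℏ ≈ 8.485ℏ.
For m_l = -4: cos θ = -4/√72, θ ≈ 118.13°.
cos θ_min = 8/√72, so θ_min ≈ 19.47°.

|L| = 6√2 ℏ ≈ 8.485ℏ; θ(m_l=-4) ≈ 118.13°; θ_min ≈ 19.47°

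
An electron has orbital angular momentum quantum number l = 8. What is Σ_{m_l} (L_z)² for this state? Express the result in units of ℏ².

The allowed m_l values are -8, -7, -6, -5, -4, -3, -2, -1, 0, 1, 2, 3, 4, 5, 6, 7, 8.
Summing m² from −8 to 8: Σ m_l² = 408.

Σ(L_z)² = 408 ℏ²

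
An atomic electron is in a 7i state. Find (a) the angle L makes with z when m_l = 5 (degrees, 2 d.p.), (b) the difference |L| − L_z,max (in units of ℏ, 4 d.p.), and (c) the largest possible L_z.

The 7i subshell has l = 6.
For m_l = 5: cos θ = 5/√42, θ ≈ 39.51°.
|L| − L_z,max = (√42 − 6)ℏ ≈ 0.4807ℏ.
L_z,max = lℏ = 6ℏ.

θ(m_l=5) ≈ 39.51°; |L|−L_z,max ≈ 0.4807ℏ; L_z,max = 6ℏ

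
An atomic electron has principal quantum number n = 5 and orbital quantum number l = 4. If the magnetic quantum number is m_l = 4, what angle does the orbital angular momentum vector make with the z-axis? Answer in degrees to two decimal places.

|L| = ℏ√(l(l+1)) = 2√5 ℏ.
L_z = m_l ℏ = 4ℏ.
cos θ = L_z/|L| = 4/√20, so θ ≈ 26.57°.

θ ≈ 26.57°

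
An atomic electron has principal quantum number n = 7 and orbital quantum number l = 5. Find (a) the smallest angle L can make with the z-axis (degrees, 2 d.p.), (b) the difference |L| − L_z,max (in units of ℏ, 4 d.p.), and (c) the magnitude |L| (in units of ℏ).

θ_min ≈ 24.09°; |L|−L_z,max ≈ 0.4772ℏ; |L| = √30 ℏ ≈ 5.477ℏ

cos θ_min = 5/√30, so θ_min ≈ 24.09°.
|L| − L_z,max = (√30 − 5)ℏ ≈ 0.4772ℏ.
|L| = ℏ√(5·6) = √30 ℏ ≈ 5.477ℏ.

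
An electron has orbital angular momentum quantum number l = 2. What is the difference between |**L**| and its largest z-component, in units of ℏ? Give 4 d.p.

|L| − L_z,max ≈ 0.4495ℏ

|L| = √6 ℏ ≈ 2.4495ℏ, while L_z,max = lℏ = 2ℏ.
The difference is (√6 − 2)ℏ ≈ 0.4495ℏ.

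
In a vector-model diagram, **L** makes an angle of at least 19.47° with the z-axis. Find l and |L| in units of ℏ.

l = 8, |L| = 6√2 ℏ ≈ 8.485ℏ

At minimum angle, m_l = l, so cos θ = l/√(l(l+1)); cos²θ = l/(l+1) = 0.8889.
l = cos²θ/sin²θ ≈ 8.
Then |L| = ℏ√(8·9) = 6√2 ℏ.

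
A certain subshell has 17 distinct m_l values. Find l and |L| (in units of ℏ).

2l + 1 = 17 ⇒ l = 8.
|L| = ℏ√(l(l+1)) = ℏ√(8·9) = 6√2 ℏ.

l = 8, |L| = 6√2 ℏ ≈ 8.485ℏ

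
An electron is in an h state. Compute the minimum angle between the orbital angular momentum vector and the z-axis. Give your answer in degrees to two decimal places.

For an h orbital, l = 5.
|L| = √(l(l+1)) ℏ = √30 ℏ.
The smallest angle corresponds to the largest L_z, i.e. m_l = l = 5, giving L_z = 5ℏ.
cos θ_min = 5/√30, so θ_min ≈ 24.09°.

θ_min ≈ 24.09°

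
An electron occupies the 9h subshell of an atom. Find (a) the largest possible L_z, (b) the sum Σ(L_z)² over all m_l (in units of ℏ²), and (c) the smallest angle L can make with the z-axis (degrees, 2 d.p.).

L_z,max = 5ℏ; Σ(L_z)² = 110 ℏ²; θ_min ≈ 24.09°

The 9h subshell has l = 5.
L_z,max = lℏ = 5ℏ.
Σ m_l² = 110, so Σ(L_z)² = 110 ℏ².
cos θ_min = 5/√30, so θ_min ≈ 24.09°.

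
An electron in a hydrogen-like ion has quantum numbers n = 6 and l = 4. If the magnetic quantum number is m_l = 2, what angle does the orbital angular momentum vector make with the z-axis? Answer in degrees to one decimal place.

|L|² = l(l+1)ℏ² = 20ℏ², so |L| = 2√5 ℏ.
L_z = m_l ℏ = 2ℏ.
cos θ = L_z/|L| = 2/√20, so θ ≈ 63.4°.

θ ≈ 63.4°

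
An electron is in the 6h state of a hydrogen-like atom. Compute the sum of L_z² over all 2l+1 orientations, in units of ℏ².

Σ(L_z)² = 110 ℏ²

For 6h, l = 5.
The allowed m_l values are -5, -4, -3, -2, -1, 0, 1, 2, 3, 4, 5.
Σ m_l² = 2·(1 + 4 + 9 + 16 + 25) = 110.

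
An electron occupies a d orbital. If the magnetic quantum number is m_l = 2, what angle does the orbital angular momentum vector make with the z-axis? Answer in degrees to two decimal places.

θ ≈ 35.26°

A d state has l = 2.
|L| = ℏ√(l(l+1)) = √6 ℏ.
L_z = m_l ℏ = 2ℏ.
cos θ = L_z/|L| = 2/√6, so θ ≈ 35.26°.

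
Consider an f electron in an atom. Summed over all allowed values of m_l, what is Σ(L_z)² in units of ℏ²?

F corresponds to l = 3.
m_l ∈ {-3, -2, -1, 0, 1, 2, 3}.
Σ m_l² = 2·(1 + 4 + 9) = 28.

Σ(L_z)² = 28 ℏ²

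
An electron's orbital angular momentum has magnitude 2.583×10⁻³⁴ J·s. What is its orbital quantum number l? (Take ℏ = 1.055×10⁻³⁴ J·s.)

|L|/ℏ = (2.583×10⁻³⁴)/(1.055×10⁻³⁴) ≈ 2.448.
Set l(l+1) = 5.99; the integer solution is l = 2.

l = 2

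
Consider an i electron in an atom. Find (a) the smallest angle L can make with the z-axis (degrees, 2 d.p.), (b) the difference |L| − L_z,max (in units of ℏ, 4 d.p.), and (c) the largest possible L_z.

For an i orbital, l = 6.
cos θ_min = 6/√42, so θ_min ≈ 22.21°.
|L| − L_z,max = (√42 − 6)ℏ ≈ 0.4807ℏ.
L_z,max = lℏ = 6ℏ.

θ_min ≈ 22.21°; |L|−L_z,max ≈ 0.4807ℏ; L_z,max = 6ℏ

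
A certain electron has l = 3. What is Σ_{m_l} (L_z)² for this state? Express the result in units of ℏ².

The allowed m_l values are -3, -2, -1, 0, 1, 2, 3.
Σ m_l² = l(l+1)(2l+1)/3 = 3·4·7/3 = 28.

Σ(L_z)² = 28 ℏ²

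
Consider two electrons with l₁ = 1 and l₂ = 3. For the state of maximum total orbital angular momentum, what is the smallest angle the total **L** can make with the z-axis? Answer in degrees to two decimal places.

By the triangle rule, |l₁ − l₂| ≤ L ≤ l₁ + l₂.
L ∈ {2, 3, 4}.
The maximum is L = 4, with |L_tot| = ℏ√(4·5) = 2√5 ℏ.
The minimum angle with z is arccos(4/√20) ≈ 26.57°.

θ_min ≈ 26.57°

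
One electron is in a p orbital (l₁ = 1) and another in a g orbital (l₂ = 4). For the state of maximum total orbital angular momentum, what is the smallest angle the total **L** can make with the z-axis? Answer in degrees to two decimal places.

θ_min ≈ 24.09°

By the triangle rule, |l₁ − l₂| ≤ L ≤ l₁ + l₂.
L ∈ {3, 4, 5}.
The maximum is L = 5, with |L_tot| = ℏ√(5·6) = √30 ℏ.
The minimum angle with z is arccos(5/√30) ≈ 24.09°.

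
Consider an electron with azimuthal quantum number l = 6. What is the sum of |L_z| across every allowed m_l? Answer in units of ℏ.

Σ|L_z| = 42 ℏ

m_l runs from −6 to 6, i.e. {-6, -5, -4, -3, -2, -1, 0, 1, 2, 3, 4, 5, 6}.
Σ|m_l| = 2·6(6+1)/2 = 42.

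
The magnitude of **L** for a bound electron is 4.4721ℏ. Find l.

Since |L|² = l(l+1)ℏ², l(l+1) = 20.
l² + l − 20 = 0 ⇒ l = 4.

l = 4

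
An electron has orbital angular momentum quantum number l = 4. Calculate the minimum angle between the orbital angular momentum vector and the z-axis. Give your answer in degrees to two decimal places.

θ_min ≈ 26.57°

|L| = √(l(l+1)) ℏ = 2√5 ℏ.
The smallest angle corresponds to the largest L_z, i.e. m_l = l = 4, giving L_z = 4ℏ.
cos θ_min = 4/√20, so θ_min ≈ 26.57°.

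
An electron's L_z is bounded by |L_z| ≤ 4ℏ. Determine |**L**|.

Since max m_l = l, l = 4.
|L| = ℏ√(l(l+1)) = 2√5 ℏ.

|L| = 2√5 ℏ ≈ 4.472ℏ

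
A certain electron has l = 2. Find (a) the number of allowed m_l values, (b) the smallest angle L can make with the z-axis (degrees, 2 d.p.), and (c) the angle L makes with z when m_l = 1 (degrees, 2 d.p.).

There are 2l+1 = 5 values of m_l.
cos θ_min = 2/√6, so θ_min ≈ 35.26°.
For m_l = 1: cos θ = 1/√6, θ ≈ 65.91°.

5 values; θ_min ≈ 35.26°; θ(m_l=1) ≈ 65.91°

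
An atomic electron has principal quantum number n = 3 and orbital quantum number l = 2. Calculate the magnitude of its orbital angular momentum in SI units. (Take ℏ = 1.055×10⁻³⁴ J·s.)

|L| = 2.584×10⁻³⁴ J·s

|L| = ℏ√(l(l+1)) = ℏ√(2·3) = √6 ℏ
Numerically, |L| = 2.449 × (1.055×10⁻³⁴ J·s) = 2.584×10⁻³⁴ J·s.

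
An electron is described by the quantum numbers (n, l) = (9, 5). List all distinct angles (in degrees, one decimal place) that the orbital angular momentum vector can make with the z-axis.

θ ∈ {24.1°, 43.1°, 56.8°, 68.6°, 79.5°, 90.0°, 100.5°, 111.4°, 123.2°, 136.9°, 155.9°}

|L|² = l(l+1)ℏ² = 30ℏ², so |L| = √30 ℏ.
cos θ = m_l/√30 for each m_l ∈ {-5, -4, -3, -2, -1, 0, 1, 2, 3, 4, 5}.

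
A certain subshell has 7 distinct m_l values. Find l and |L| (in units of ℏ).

7 = 2l + 1, so l = (7−1)/2 = 3.
Then |L| = √(l(l+1)) ℏ = 2√3 ℏ.

l = 3, |L| = 2√3 ℏ ≈ 3.464ℏ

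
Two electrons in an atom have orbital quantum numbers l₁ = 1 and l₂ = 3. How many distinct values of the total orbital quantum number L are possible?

3

Angular momentum addition gives L = |l₁ − l₂|, …, l₁ + l₂.
So L can be 2, 3, 4.
That is 3 values.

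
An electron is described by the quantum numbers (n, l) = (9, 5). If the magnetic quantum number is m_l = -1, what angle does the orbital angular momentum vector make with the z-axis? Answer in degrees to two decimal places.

θ ≈ 100.52°

|L| = √(l(l+1)) ℏ = √30 ℏ.
L_z = m_l ℏ = −1ℏ.
cos θ = L_z/|L| = -1/√30, so θ ≈ 100.52°.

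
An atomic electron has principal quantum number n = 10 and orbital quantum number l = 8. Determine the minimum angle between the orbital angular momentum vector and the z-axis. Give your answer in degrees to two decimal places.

|L|² = l(l+1)ℏ² = 72ℏ², so |L| = 6√2 ℏ.
The smallest angle corresponds to the largest L_z, i.e. m_l = l = 8, giving L_z = 8ℏ.
cos θ_min = 8/√72, so θ_min ≈ 19.47°.

θ_min ≈ 19.47°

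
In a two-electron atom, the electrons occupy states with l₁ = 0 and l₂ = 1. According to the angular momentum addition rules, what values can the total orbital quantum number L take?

Angular momentum addition gives L = |l₁ − l₂|, …, l₁ + l₂.
Allowed values: L = 1.

L = 1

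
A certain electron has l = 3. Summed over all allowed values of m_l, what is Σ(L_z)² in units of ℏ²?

m_l ∈ {-3, -2, -1, 0, 1, 2, 3}.
Σ m_l² = 2·(1 + 4 + 9) = 28.

Σ(L_z)² = 28 ℏ²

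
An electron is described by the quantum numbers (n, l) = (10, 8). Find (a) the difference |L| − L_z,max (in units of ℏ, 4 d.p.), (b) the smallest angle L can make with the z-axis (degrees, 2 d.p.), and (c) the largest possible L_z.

|L|−L_z,max ≈ 0.4853ℏ; θ_min ≈ 19.47°; L_z,max = 8ℏ

|L| − L_z,max = (6√2 − 8)ℏ ≈ 0.4853ℏ.
cos θ_min = 8/√72, so θ_min ≈ 19.47°.
L_z,max = lℏ = 8ℏ.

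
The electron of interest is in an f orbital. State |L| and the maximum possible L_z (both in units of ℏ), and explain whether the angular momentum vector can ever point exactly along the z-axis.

No: L_z,max = 3ℏ < |L| = 2√3 ℏ ≈ 3.464ℏ

An f state has l = 3.
|L| = 2√3 ℏ ≈ 3.4641ℏ, while L_z,max = lℏ = 3ℏ.
Since |L| > L_z,max, the vector can never point exactly along z; the closest it comes is θ_min = arccos(3/√12) ≈ 30.0°.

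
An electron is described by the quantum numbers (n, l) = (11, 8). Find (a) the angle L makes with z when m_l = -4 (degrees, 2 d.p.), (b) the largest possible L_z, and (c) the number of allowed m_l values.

θ(m_l=-4) ≈ 118.13°; L_z,max = 8ℏ; 17 values

For m_l = -4: cos θ = -4/√72, θ ≈ 118.13°.
L_z,max = lℏ = 8ℏ.
There are 2l+1 = 17 values of m_l.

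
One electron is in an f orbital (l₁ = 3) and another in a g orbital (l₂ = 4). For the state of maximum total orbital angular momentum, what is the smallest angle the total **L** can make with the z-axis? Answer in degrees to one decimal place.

θ_min ≈ 20.7°

Angular momentum addition gives L = |l₁ − l₂|, …, l₁ + l₂.
So L can be 1, 2, 3, 4, 5, 6, 7.
The maximum is L = 7, with |L_tot| = ℏ√(7·8) = 2√14 ℏ.
The minimum angle with z is arccos(7/√56) ≈ 20.7°.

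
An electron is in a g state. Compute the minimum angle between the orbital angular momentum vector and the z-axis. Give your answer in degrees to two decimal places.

θ_min ≈ 26.57°

For a g orbital, l = 4.
|L| = ℏ√(l(l+1)) = 2√5 ℏ.
The smallest angle corresponds to the largest L_z, i.e. m_l = l = 4, giving L_z = 4ℏ.
cos θ_min = 4/√20, so θ_min ≈ 26.57°.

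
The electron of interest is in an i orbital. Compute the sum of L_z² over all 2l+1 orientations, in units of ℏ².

Σ(L_z)² = 182 ℏ²

The letter i corresponds to l = 6.
The allowed m_l values are -6, -5, -4, -3, -2, -1, 0, 1, 2, 3, 4, 5, 6.
Σ m_l² = 2·(1 + 4 + 9 + 16 + 25 + 36) = 182.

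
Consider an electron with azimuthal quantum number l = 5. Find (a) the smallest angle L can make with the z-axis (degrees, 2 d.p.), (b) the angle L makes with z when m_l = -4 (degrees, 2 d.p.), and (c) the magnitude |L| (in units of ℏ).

cos θ_min = 5/√30, so θ_min ≈ 24.09°.
For m_l = -4: cos θ = -4/√30, θ ≈ 136.91°.
|L| = ℏ√(5·6) = √30 ℏ ≈ 5.477ℏ.

θ_min ≈ 24.09°; θ(m_l=-4) ≈ 136.91°; |L| = √30 ℏ ≈ 5.477ℏ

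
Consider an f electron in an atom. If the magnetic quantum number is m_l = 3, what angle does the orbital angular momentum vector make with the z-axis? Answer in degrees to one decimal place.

For an f orbital, l = 3.
|L| = √(l(l+1)) ℏ = 2√3 ℏ.
L_z = m_l ℏ = 3ℏ.
cos θ = L_z/|L| = 3/√12, so θ ≈ 30.0°.

θ ≈ 30.0°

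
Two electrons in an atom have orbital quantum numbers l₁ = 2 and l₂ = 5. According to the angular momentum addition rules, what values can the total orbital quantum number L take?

L = 3, 4, 5, 6, 7

The total orbital quantum number L ranges from |l₁ − l₂| to l₁ + l₂ in integer steps.
Allowed values: L = 3, 4, 5, 6, 7.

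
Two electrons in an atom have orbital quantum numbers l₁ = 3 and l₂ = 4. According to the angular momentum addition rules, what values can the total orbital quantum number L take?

L = 1, 2, 3, 4, 5, 6, 7

L runs from |3 − 4| = 1 to 3 + 4 = 7.
L ∈ {1, 2, 3, 4, 5, 6, 7}.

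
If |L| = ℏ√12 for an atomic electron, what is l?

l = 3

|L| = ℏ√(l(l+1)), so l(l+1) = 12.
Solving: l = 3.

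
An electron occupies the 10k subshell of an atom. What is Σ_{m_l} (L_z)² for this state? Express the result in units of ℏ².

10k means n = 10, l = 7.
The allowed m_l values are -7, -6, -5, -4, -3, -2, -1, 0, 1, 2, 3, 4, 5, 6, 7.
Σ m_l² = 2·(1 + 4 + 9 + 16 + 25 + 36 + 49) = 280.

Σ(L_z)² = 280 ℏ²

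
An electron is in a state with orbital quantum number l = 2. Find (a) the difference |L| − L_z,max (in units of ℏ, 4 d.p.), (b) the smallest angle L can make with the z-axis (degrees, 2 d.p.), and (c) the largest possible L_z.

|L| − L_z,max = (√6 − 2)ℏ ≈ 0.4495ℏ.
cos θ_min = 2/√6, so θ_min ≈ 35.26°.
L_z,max = lℏ = 2ℏ.

|L|−L_z,max ≈ 0.4495ℏ; θ_min ≈ 35.26°; L_z,max = 2ℏ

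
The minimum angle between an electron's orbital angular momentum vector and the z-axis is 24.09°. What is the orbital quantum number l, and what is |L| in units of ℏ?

cos θ_min = l/√(l(l+1)) = √(l/(l+1)), so l/(l+1) = cos²(24.09°) = 0.8334.
Thus l = 0.8334/(1 − 0.8334) ≈ 5.
Then |L| = ℏ√(5·6) = √30 ℏ.

l = 5, |L| = √30 ℏ ≈ 5.477ℏ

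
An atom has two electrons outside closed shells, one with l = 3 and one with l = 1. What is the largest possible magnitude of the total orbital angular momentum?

By the triangle rule, |l₁ − l₂| ≤ L ≤ l₁ + l₂.
So L can be 2, 3, 4.
The largest magnitude corresponds to L = 4: |L_tot| = ℏ√(4·5) = 2√5 ℏ.

|L_tot|_max = 2√5 ℏ ≈ 4.472ℏ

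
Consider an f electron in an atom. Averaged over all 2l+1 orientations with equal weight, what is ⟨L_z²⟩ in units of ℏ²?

For an f orbital, l = 3.
m_l runs from −3 to 3, i.e. {-3, -2, -1, 0, 1, 2, 3}.
Average of L_z² over 7 states: 28/7 ℏ² = 4 ℏ².

⟨L_z²⟩ = 4 ℏ²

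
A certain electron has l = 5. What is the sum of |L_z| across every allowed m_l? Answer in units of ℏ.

Σ|L_z| = 30 ℏ

m_l runs from −5 to 5, i.e. {-5, -4, -3, -2, -1, 0, 1, 2, 3, 4, 5}.
Σ|m_l| = 2·5(5+1)/2 = 30.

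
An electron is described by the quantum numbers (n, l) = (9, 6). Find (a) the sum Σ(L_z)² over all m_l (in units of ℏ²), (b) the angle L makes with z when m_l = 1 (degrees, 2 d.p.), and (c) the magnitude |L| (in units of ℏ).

Σ(L_z)² = 182 ℏ²; θ(m_l=1) ≈ 81.12°; |L| = √42 ℏ ≈ 6.481ℏ

Σ m_l² = 182, so Σ(L_z)² = 182 ℏ².
For m_l = 1: cos θ = 1/√42, θ ≈ 81.12°.
|L| = ℏ√(6·7) = √42 ℏ ≈ 6.481ℏ.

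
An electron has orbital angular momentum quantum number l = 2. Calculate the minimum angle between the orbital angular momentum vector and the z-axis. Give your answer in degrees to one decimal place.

|L| = ℏ√(l(l+1)) = √6 ℏ.
The smallest angle corresponds to the largest L_z, i.e. m_l = l = 2, giving L_z = 2ℏ.
cos θ_min = 2/√6, so θ_min ≈ 35.3°.

θ_min ≈ 35.3°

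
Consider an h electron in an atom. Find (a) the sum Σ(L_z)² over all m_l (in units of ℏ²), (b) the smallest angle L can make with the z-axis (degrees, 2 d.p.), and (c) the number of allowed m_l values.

Σ(L_z)² = 110 ℏ²; θ_min ≈ 24.09°; 11 values

An h state has l = 5.
Σ m_l² = 110, so Σ(L_z)² = 110 ℏ².
cos θ_min = 5/√30, so θ_min ≈ 24.09°.
There are 2l+1 = 11 values of m_l.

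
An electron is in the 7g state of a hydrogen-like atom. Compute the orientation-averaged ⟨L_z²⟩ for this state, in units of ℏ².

For 7g, l = 4.
The allowed m_l values are -4, -3, -2, -1, 0, 1, 2, 3, 4.
⟨L_z²⟩ = ℏ²·(Σ m_l²)/(2l+1) = ℏ²·60/9 = 6.667ℏ².

⟨L_z²⟩ = 6.667 ℏ²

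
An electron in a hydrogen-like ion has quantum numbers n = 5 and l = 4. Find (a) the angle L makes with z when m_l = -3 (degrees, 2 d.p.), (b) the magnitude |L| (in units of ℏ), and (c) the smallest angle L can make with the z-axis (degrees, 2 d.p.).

θ(m_l=-3) ≈ 132.13°; |L| = 2√5 ℏ ≈ 4.472ℏ; θ_min ≈ 26.57°

For m_l = -3: cos θ = -3/√20, θ ≈ 132.13°.
|L| = ℏ√(4·5) = 2√5 ℏ ≈ 4.472ℏ.
cos θ_min = 4/√20, so θ_min ≈ 26.57°.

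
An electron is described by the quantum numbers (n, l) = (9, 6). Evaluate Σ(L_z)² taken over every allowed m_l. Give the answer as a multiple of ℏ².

m_l runs from −6 to 6, i.e. {-6, -5, -4, -3, -2, -1, 0, 1, 2, 3, 4, 5, 6}.
Σ m_l² = l(l+1)(2l+1)/3 = 6·7·13/3 = 182.

Σ(L_z)² = 182 ℏ²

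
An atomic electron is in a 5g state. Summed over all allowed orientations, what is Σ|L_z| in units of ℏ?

Σ|L_z| = 20 ℏ

The 5g subshell has l = 4.
m_l ∈ {-4, -3, -2, -1, 0, 1, 2, 3, 4}.
Σ|m_l| = 2(1+2+…+4) = 20.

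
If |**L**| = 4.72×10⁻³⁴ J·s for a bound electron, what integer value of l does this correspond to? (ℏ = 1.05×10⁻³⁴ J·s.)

l = 4

|L|/ℏ = (4.72×10⁻³⁴)/(1.05×10⁻³⁴) ≈ 4.495.
Set l(l+1) = 20.21; the integer solution is l = 4.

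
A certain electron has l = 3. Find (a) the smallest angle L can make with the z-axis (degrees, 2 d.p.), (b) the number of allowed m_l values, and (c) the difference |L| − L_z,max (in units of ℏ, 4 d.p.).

θ_min ≈ 30.00°; 7 values; |L|−L_z,max ≈ 0.4641ℏ

cos θ_min = 3/√12, so θ_min ≈ 30.00°.
There are 2l+1 = 7 values of m_l.
|L| − L_z,max = (2√3 − 3)ℏ ≈ 0.4641ℏ.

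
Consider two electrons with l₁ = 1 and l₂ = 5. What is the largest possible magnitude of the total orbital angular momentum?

|L_tot|_max = √42 ℏ ≈ 6.481ℏ

Angular momentum addition gives L = |l₁ − l₂|, …, l₁ + l₂.
L ∈ {4, 5, 6}.
The largest magnitude corresponds to L = 6: |L_tot| = ℏ√(6·7) = √42 ℏ.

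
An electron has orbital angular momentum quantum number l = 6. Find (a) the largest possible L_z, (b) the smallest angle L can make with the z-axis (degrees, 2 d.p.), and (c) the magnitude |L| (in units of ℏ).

L_z,max = 6ℏ; θ_min ≈ 22.21°; |L| = √42 ℏ ≈ 6.481ℏ

L_z,max = lℏ = 6ℏ.
cos θ_min = 6/√42, so θ_min ≈ 22.21°.
|L| = ℏ√(6·7) = √42 ℏ ≈ 6.481ℏ.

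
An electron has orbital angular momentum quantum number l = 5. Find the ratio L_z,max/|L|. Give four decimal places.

L_z,max/|L| = 0.9129

|L| = √30 ℏ ≈ 5.4772ℏ, while L_z,max = lℏ = 5ℏ.
L_z,max/|L| = 5/√30 = 0.9129.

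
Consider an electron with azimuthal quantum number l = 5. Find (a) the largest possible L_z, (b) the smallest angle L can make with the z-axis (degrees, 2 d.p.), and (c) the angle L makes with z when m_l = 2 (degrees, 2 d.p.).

L_z,max = 5ℏ; θ_min ≈ 24.09°; θ(m_l=2) ≈ 68.58°

L_z,max = lℏ = 5ℏ.
cos θ_min = 5/√30, so θ_min ≈ 24.09°.
For m_l = 2: cos θ = 2/√30, θ ≈ 68.58°.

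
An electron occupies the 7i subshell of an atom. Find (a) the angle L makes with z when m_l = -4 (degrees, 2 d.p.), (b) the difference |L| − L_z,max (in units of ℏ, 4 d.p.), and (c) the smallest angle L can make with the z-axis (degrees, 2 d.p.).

θ(m_l=-4) ≈ 128.11°; |L|−L_z,max ≈ 0.4807ℏ; θ_min ≈ 22.21°

The 7i subshell has l = 6.
For m_l = -4: cos θ = -4/√42, θ ≈ 128.11°.
|L| − L_z,max = (√42 − 6)ℏ ≈ 0.4807ℏ.
cos θ_min = 6/√42, so θ_min ≈ 22.21°.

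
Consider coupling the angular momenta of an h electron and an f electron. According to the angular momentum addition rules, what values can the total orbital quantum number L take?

The total orbital quantum number L ranges from |l₁ − l₂| to l₁ + l₂ in integer steps.
L ∈ {2, 3, 4, 5, 6, 7, 8}.

L = 2, 3, 4, 5, 6, 7, 8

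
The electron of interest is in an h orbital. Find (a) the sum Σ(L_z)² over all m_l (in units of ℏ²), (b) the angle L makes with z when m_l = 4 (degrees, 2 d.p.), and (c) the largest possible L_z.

Σ(L_z)² = 110 ℏ²; θ(m_l=4) ≈ 43.09°; L_z,max = 5ℏ

For an h orbital, l = 5.
Σ m_l² = 110, so Σ(L_z)² = 110 ℏ².
For m_l = 4: cos θ = 4/√30, θ ≈ 43.09°.
L_z,max = lℏ = 5ℏ.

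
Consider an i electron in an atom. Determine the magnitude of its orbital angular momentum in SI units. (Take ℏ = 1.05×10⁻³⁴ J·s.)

An i state has l = 6.
|L| = ℏ√(l(l+1)) = ℏ√(6·7) = √42 ℏ
Numerically, |L| = 6.481 × (1.05×10⁻³⁴ J·s) = 6.80×10⁻³⁴ J·s.

|L| = 6.80×10⁻³⁴ J·s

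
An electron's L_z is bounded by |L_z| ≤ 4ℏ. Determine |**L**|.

|L| = 2√5 ℏ ≈ 4.472ℏ

L_z,max = lℏ, so l = 4.
Then |L| = ℏ√(4·5) = 2√5 ℏ.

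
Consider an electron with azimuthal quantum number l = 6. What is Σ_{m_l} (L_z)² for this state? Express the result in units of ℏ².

Σ(L_z)² = 182 ℏ²

m_l runs from −6 to 6, i.e. {-6, -5, -4, -3, -2, -1, 0, 1, 2, 3, 4, 5, 6}.
Σ m_l² = l(l+1)(2l+1)/3 = 6·7·13/3 = 182.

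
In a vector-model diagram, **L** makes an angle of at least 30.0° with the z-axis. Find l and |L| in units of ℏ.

At minimum angle, m_l = l, so cos θ = l/√(l(l+1)); cos²θ = l/(l+1) = 0.7500.
l = cos²θ/sin²θ ≈ 3.
Then |L| = ℏ√(3·4) = 2√3 ℏ.

l = 3, |L| = 2√3 ℏ ≈ 3.464ℏ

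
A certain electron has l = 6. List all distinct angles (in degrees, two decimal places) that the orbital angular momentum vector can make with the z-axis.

θ ∈ {22.21°, 39.51°, 51.89°, 62.42°, 72.02°, 81.12°, 90.00°, 98.88°, 107.98°, 117.58°, 128.11°, 140.49°, 157.79°}

|L| = ℏ√(l(l+1)) = √42 ℏ.
cos θ = m_l/√42 for each m_l ∈ {-6, -5, -4, -3, -2, -1, 0, 1, 2, 3, 4, 5, 6}.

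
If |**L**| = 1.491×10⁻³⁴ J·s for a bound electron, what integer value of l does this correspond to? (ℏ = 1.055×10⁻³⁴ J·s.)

l = 1

Dividing by ℏ: |L|/ℏ ≈ 1.413.
(|L|/ℏ)² = l(l+1) ≈ 2.00 ⇒ l = 1.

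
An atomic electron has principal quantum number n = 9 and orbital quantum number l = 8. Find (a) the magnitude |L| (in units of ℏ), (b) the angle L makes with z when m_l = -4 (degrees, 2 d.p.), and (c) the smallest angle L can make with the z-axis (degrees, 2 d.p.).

|L| = 6√2 ℏ ≈ 8.485ℏ; θ(m_l=-4) ≈ 118.13°; θ_min ≈ 19.47°

|L| = ℏ√(8·9) = 6√2 ℏ ≈ 8.485ℏ.
For m_l = -4: cos θ = -4/√72, θ ≈ 118.13°.
cos θ_min = 8/√72, so θ_min ≈ 19.47°.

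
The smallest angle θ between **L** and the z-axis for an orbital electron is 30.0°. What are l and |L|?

l = 3, |L| = 2√3 ℏ ≈ 3.464ℏ

At minimum angle, m_l = l, so cos θ = l/√(l(l+1)); cos²θ = l/(l+1) = 0.7500.
Solving: l = 3.
Then |L| = ℏ√(3·4) = 2√3 ℏ.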